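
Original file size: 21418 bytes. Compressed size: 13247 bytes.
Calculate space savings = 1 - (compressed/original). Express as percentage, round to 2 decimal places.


ratio = compressed/original = 13247/21418 = 0.618498
savings = 1 - ratio = 1 - 0.618498 = 0.381502
as a percentage: 0.381502 * 100 = 38.15%

Space savings = 1 - 13247/21418 = 38.15%


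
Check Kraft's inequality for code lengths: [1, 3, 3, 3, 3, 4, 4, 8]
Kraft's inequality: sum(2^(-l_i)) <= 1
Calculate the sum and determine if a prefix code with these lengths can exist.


Sum = 2^(-1) + 2^(-3) + 2^(-3) + 2^(-3) + 2^(-3) + 2^(-4) + 2^(-4) + 2^(-8)
    = 0.5 + 0.125 + 0.125 + 0.125 + 0.125 + 0.0625 + 0.0625 + 0.00390625
    = 289/256 = 1.12890625
Since 1.12890625 > 1, Kraft's inequality is NOT satisfied.
A prefix code with these lengths CANNOT exist.

Kraft sum = 1.12890625. Not satisfied.


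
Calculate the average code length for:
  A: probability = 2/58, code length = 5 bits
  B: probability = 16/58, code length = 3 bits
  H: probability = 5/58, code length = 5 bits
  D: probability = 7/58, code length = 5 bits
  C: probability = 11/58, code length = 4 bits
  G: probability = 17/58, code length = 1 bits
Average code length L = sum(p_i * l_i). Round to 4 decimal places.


Weighted contributions p_i * l_i:
  A: (2/58) * 5 = 10/58
  B: (16/58) * 3 = 48/58
  H: (5/58) * 5 = 25/58
  D: (7/58) * 5 = 35/58
  C: (11/58) * 4 = 44/58
  G: (17/58) * 1 = 17/58
Sum = (10 + 48 + 25 + 35 + 44 + 17)/58 = 179/58

L = 179/58 = 3.0862 bits/symbol


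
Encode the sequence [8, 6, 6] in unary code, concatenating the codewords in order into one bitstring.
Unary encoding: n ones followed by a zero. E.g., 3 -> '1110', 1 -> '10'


Encode each number as n ones followed by a terminating 0:
  8 -> 111111110 (9 bits)
  6 -> 1111110 (7 bits)
  6 -> 1111110 (7 bits)
Total length = 9 + 7 + 7 = 23 bits.

Unary([8, 6, 6]) = 11111111011111101111110 (23 bits)


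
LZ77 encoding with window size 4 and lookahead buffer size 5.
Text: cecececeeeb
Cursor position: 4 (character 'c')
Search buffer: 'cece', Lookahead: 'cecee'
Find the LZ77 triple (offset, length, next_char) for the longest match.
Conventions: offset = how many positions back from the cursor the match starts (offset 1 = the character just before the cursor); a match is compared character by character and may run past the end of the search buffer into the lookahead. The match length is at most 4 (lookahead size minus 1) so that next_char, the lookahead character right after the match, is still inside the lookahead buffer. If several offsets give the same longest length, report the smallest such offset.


Try each offset into the search buffer:
  offset=1 (pos 3, char 'e'): match length 0
  offset=2 (pos 2, char 'c'): match length 4
  offset=3 (pos 1, char 'e'): match length 0
  offset=4 (pos 0, char 'c'): match length 4
Longest match has length 4, found at offsets 2, 4; take the smallest, offset 2.
next_char = character at position 4 + 4 = 8 -> 'e'

Best match: offset=2, length=4 (matching 'cece' starting at position 2)
LZ77 triple: (2, 4, 'e')


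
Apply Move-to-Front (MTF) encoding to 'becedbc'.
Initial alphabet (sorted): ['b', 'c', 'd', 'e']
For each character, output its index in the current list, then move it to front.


MTF encoding:
'b': index 0 in ['b', 'c', 'd', 'e'] -> ['b', 'c', 'd', 'e']
'e': index 3 in ['b', 'c', 'd', 'e'] -> ['e', 'b', 'c', 'd']
'c': index 2 in ['e', 'b', 'c', 'd'] -> ['c', 'e', 'b', 'd']
'e': index 1 in ['c', 'e', 'b', 'd'] -> ['e', 'c', 'b', 'd']
'd': index 3 in ['e', 'c', 'b', 'd'] -> ['d', 'e', 'c', 'b']
'b': index 3 in ['d', 'e', 'c', 'b'] -> ['b', 'd', 'e', 'c']
'c': index 3 in ['b', 'd', 'e', 'c'] -> ['c', 'b', 'd', 'e']


Output: [0, 3, 2, 1, 3, 3, 3]


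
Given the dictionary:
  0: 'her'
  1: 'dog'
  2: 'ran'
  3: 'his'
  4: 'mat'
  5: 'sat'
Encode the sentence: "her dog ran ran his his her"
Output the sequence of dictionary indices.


Look up each word in the dictionary:
  'her' -> 0
  'dog' -> 1
  'ran' -> 2
  'ran' -> 2
  'his' -> 3
  'his' -> 3
  'her' -> 0

Encoded: [0, 1, 2, 2, 3, 3, 0]


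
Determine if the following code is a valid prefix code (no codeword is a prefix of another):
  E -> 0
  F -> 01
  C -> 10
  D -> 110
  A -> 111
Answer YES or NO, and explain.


Checking each pair (does one codeword prefix another?):
  E='0' vs F='01': prefix -- VIOLATION

NO -- this is NOT a valid prefix code. E (0) is a prefix of F (01).


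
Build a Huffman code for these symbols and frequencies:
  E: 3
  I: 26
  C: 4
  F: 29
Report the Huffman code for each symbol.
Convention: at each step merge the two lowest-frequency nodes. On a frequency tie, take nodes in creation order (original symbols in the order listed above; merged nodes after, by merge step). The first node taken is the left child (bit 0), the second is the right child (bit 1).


Huffman tree construction:
Step 1: Merge E(3) + C(4) = 7
Step 2: Merge (E+C)(7) + I(26) = 33
Step 3: Merge F(29) + ((E+C)+I)(33) = 62
Read each symbol's code off the tree from the root (left child = 0, right child = 1).

Codes:
  E: 100 (length 3)
  I: 11 (length 2)
  C: 101 (length 3)
  F: 0 (length 1)
Average code length: 102/62 = 1.6452 bits/symbol


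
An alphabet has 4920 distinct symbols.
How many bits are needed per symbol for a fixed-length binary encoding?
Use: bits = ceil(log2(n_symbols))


log2(4920) = 12.2644
Bracket: 2^12 = 4096 < 4920 <= 2^13 = 8192
So ceil(log2(4920)) = 13

bits = ceil(log2(4920)) = ceil(12.2644) = 13 bits


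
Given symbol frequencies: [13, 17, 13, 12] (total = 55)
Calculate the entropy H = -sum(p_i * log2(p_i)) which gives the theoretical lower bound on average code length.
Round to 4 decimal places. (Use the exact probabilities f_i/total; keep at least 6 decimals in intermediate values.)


Per-symbol terms -p_i * log2(p_i) with p_i = f_i/55:
  p = 13/55 = 0.236364: log2(p) = -2.080920, -p*log2(p) = 0.491854
  p = 17/55 = 0.309091: log2(p) = -1.693897, -p*log2(p) = 0.523568
  p = 13/55 = 0.236364: log2(p) = -2.080920, -p*log2(p) = 0.491854
  p = 12/55 = 0.218182: log2(p) = -2.196397, -p*log2(p) = 0.479214
H = 0.491854 + 0.523568 + 0.491854 + 0.479214 = 1.986490

H = 1.9865 bits/symbol


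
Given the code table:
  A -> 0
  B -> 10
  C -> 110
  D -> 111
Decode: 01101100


Decoding:
0 -> A
110 -> C
110 -> C
0 -> A


Result: ACCA


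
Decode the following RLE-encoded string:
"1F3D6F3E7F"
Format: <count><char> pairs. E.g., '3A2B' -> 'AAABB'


Expanding each <count><char> pair:
  1F -> 'F'
  3D -> 'DDD'
  6F -> 'FFFFFF'
  3E -> 'EEE'
  7F -> 'FFFFFFF'

Decoded = FDDDFFFFFFEEEFFFFFFF


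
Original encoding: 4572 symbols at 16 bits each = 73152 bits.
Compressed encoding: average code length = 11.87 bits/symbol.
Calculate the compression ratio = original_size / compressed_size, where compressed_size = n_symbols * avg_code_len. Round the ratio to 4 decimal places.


original_size = n_symbols * orig_bits = 4572 * 16 = 73152 bits
compressed_size = n_symbols * avg_code_len = 4572 * 11.87 = 54269.64 bits
ratio = original_size / compressed_size = 73152 / 54269.64 = 1.3479

Compression ratio = 1.3479


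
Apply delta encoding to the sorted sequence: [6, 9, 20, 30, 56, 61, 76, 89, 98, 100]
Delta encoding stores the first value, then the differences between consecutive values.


First value: 6
Deltas:
  9 - 6 = 3
  20 - 9 = 11
  30 - 20 = 10
  56 - 30 = 26
  61 - 56 = 5
  76 - 61 = 15
  89 - 76 = 13
  98 - 89 = 9
  100 - 98 = 2


Delta encoded: [6, 3, 11, 10, 26, 5, 15, 13, 9, 2]


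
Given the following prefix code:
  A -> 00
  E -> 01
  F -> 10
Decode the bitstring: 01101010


Decoding step by step:
Bits 01 -> E
Bits 10 -> F
Bits 10 -> F
Bits 10 -> F


Decoded message: EFFF


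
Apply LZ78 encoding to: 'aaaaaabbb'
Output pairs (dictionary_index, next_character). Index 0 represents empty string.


LZ78 encoding steps:
Dictionary: {0: ''}
Step 1: w='' (idx 0), next='a' -> output (0, 'a'), add 'a' as idx 1
Step 2: w='a' (idx 1), next='a' -> output (1, 'a'), add 'aa' as idx 2
Step 3: w='aa' (idx 2), next='a' -> output (2, 'a'), add 'aaa' as idx 3
Step 4: w='' (idx 0), next='b' -> output (0, 'b'), add 'b' as idx 4
Step 5: w='b' (idx 4), next='b' -> output (4, 'b'), add 'bb' as idx 5


Encoded: [(0, 'a'), (1, 'a'), (2, 'a'), (0, 'b'), (4, 'b')]


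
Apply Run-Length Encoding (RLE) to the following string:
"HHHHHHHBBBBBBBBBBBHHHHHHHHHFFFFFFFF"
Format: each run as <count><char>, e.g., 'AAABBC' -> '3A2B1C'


Scanning runs left to right:
  i=0: run of 'H' x 7 -> '7H'
  i=7: run of 'B' x 11 -> '11B'
  i=18: run of 'H' x 9 -> '9H'
  i=27: run of 'F' x 8 -> '8F'

RLE = 7H11B9H8F


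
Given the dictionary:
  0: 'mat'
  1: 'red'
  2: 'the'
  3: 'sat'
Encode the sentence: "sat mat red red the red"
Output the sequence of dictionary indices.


Look up each word in the dictionary:
  'sat' -> 3
  'mat' -> 0
  'red' -> 1
  'red' -> 1
  'the' -> 2
  'red' -> 1

Encoded: [3, 0, 1, 1, 2, 1]


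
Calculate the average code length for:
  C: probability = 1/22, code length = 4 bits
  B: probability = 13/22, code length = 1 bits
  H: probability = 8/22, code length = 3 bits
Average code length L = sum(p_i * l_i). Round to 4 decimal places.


Weighted contributions p_i * l_i:
  C: (1/22) * 4 = 4/22
  B: (13/22) * 1 = 13/22
  H: (8/22) * 3 = 24/22
Sum = (4 + 13 + 24)/22 = 41/22

L = 41/22 = 1.8636 bits/symbol


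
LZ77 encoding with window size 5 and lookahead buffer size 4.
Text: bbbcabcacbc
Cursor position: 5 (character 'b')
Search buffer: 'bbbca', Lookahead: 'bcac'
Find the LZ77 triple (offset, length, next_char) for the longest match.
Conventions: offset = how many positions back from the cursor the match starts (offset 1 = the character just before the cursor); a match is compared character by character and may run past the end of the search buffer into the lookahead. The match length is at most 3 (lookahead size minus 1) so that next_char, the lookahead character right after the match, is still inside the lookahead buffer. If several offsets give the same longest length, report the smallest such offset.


Try each offset into the search buffer:
  offset=1 (pos 4, char 'a'): match length 0
  offset=2 (pos 3, char 'c'): match length 0
  offset=3 (pos 2, char 'b'): match length 3
  offset=4 (pos 1, char 'b'): match length 1
  offset=5 (pos 0, char 'b'): match length 1
Longest match has length 3 at offset 3.
next_char = character at position 5 + 3 = 8 -> 'c'

Best match: offset=3, length=3 (matching 'bca' starting at position 2)
LZ77 triple: (3, 3, 'c')


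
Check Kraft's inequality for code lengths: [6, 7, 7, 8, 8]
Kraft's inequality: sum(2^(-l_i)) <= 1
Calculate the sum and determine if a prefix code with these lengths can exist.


Sum = 2^(-6) + 2^(-7) + 2^(-7) + 2^(-8) + 2^(-8)
    = 0.015625 + 0.0078125 + 0.0078125 + 0.00390625 + 0.00390625
    = 10/256 = 0.0390625
Since 0.0390625 <= 1, Kraft's inequality IS satisfied.
A prefix code with these lengths CAN exist.

Kraft sum = 0.0390625. Satisfied.


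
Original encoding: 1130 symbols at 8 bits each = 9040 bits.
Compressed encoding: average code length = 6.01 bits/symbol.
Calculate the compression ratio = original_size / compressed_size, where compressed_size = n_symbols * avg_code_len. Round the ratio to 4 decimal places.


original_size = n_symbols * orig_bits = 1130 * 8 = 9040 bits
compressed_size = n_symbols * avg_code_len = 1130 * 6.01 = 6791.3 bits
ratio = original_size / compressed_size = 9040 / 6791.3 = 1.3311

Compression ratio = 1.3311


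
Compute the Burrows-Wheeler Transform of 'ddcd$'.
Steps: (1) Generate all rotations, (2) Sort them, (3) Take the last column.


Rotations (sorted):
  0: $ddcd -> last char: d
  1: cd$dd -> last char: d
  2: d$ddc -> last char: c
  3: dcd$d -> last char: d
  4: ddcd$ -> last char: $


BWT = ddcd$


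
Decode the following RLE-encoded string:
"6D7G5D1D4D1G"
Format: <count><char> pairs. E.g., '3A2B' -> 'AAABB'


Expanding each <count><char> pair:
  6D -> 'DDDDDD'
  7G -> 'GGGGGGG'
  5D -> 'DDDDD'
  1D -> 'D'
  4D -> 'DDDD'
  1G -> 'G'

Decoded = DDDDDDGGGGGGGDDDDDDDDDDG


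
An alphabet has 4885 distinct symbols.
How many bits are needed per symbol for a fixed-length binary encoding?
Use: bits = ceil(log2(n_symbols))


log2(4885) = 12.2541
Bracket: 2^12 = 4096 < 4885 <= 2^13 = 8192
So ceil(log2(4885)) = 13

bits = ceil(log2(4885)) = ceil(12.2541) = 13 bits


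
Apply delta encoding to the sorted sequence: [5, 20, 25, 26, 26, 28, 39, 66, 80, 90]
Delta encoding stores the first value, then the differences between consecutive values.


First value: 5
Deltas:
  20 - 5 = 15
  25 - 20 = 5
  26 - 25 = 1
  26 - 26 = 0
  28 - 26 = 2
  39 - 28 = 11
  66 - 39 = 27
  80 - 66 = 14
  90 - 80 = 10


Delta encoded: [5, 15, 5, 1, 0, 2, 11, 27, 14, 10]


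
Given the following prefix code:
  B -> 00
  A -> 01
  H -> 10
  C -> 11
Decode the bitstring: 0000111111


Decoding step by step:
Bits 00 -> B
Bits 00 -> B
Bits 11 -> C
Bits 11 -> C
Bits 11 -> C


Decoded message: BBCCC


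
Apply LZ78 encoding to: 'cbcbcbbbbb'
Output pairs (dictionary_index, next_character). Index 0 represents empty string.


LZ78 encoding steps:
Dictionary: {0: ''}
Step 1: w='' (idx 0), next='c' -> output (0, 'c'), add 'c' as idx 1
Step 2: w='' (idx 0), next='b' -> output (0, 'b'), add 'b' as idx 2
Step 3: w='c' (idx 1), next='b' -> output (1, 'b'), add 'cb' as idx 3
Step 4: w='cb' (idx 3), next='b' -> output (3, 'b'), add 'cbb' as idx 4
Step 5: w='b' (idx 2), next='b' -> output (2, 'b'), add 'bb' as idx 5
Step 6: w='b' (idx 2), end of input -> output (2, '')


Encoded: [(0, 'c'), (0, 'b'), (1, 'b'), (3, 'b'), (2, 'b'), (2, '')]


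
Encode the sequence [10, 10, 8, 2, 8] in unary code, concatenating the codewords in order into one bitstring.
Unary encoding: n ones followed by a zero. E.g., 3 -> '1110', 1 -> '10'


Encode each number as n ones followed by a terminating 0:
  10 -> 11111111110 (11 bits)
  10 -> 11111111110 (11 bits)
  8 -> 111111110 (9 bits)
  2 -> 110 (3 bits)
  8 -> 111111110 (9 bits)
Total length = 11 + 11 + 9 + 3 + 9 = 43 bits.

Unary([10, 10, 8, 2, 8]) = 1111111111011111111110111111110110111111110 (43 bits)


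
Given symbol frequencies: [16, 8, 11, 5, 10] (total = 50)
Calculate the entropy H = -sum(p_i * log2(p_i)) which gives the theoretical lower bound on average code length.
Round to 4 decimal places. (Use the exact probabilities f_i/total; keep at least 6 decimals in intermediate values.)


Per-symbol terms -p_i * log2(p_i) with p_i = f_i/50:
  p = 16/50 = 0.320000: log2(p) = -1.643856, -p*log2(p) = 0.526034
  p = 8/50 = 0.160000: log2(p) = -2.643856, -p*log2(p) = 0.423017
  p = 11/50 = 0.220000: log2(p) = -2.184425, -p*log2(p) = 0.480573
  p = 5/50 = 0.100000: log2(p) = -3.321928, -p*log2(p) = 0.332193
  p = 10/50 = 0.200000: log2(p) = -2.321928, -p*log2(p) = 0.464386
H = 0.526034 + 0.423017 + 0.480573 + 0.332193 + 0.464386 = 2.226203

H = 2.2262 bits/symbol


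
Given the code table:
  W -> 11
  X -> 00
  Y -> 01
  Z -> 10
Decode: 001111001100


Decoding:
00 -> X
11 -> W
11 -> W
00 -> X
11 -> W
00 -> X


Result: XWWXWX


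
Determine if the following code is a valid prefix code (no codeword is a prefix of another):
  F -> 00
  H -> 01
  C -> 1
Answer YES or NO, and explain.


Checking each pair (does one codeword prefix another?):
  F='00' vs H='01': no prefix
  F='00' vs C='1': no prefix
  H='01' vs F='00': no prefix
  H='01' vs C='1': no prefix
  C='1' vs F='00': no prefix
  C='1' vs H='01': no prefix
No violation found over all pairs.

YES -- this is a valid prefix code. No codeword is a prefix of any other codeword.


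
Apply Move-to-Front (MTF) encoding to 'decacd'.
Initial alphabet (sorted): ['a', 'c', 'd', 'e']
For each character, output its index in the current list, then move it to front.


MTF encoding:
'd': index 2 in ['a', 'c', 'd', 'e'] -> ['d', 'a', 'c', 'e']
'e': index 3 in ['d', 'a', 'c', 'e'] -> ['e', 'd', 'a', 'c']
'c': index 3 in ['e', 'd', 'a', 'c'] -> ['c', 'e', 'd', 'a']
'a': index 3 in ['c', 'e', 'd', 'a'] -> ['a', 'c', 'e', 'd']
'c': index 1 in ['a', 'c', 'e', 'd'] -> ['c', 'a', 'e', 'd']
'd': index 3 in ['c', 'a', 'e', 'd'] -> ['d', 'c', 'a', 'e']


Output: [2, 3, 3, 3, 1, 3]


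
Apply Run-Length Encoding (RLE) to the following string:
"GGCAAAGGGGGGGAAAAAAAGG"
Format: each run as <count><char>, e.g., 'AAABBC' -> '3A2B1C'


Scanning runs left to right:
  i=0: run of 'G' x 2 -> '2G'
  i=2: run of 'C' x 1 -> '1C'
  i=3: run of 'A' x 3 -> '3A'
  i=6: run of 'G' x 7 -> '7G'
  i=13: run of 'A' x 7 -> '7A'
  i=20: run of 'G' x 2 -> '2G'

RLE = 2G1C3A7G7A2G


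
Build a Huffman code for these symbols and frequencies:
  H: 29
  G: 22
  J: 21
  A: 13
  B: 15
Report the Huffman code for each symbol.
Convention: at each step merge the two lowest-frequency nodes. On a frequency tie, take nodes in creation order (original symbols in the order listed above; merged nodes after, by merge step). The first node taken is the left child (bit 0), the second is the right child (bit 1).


Huffman tree construction:
Step 1: Merge A(13) + B(15) = 28
Step 2: Merge J(21) + G(22) = 43
Step 3: Merge (A+B)(28) + H(29) = 57
Step 4: Merge (J+G)(43) + ((A+B)+H)(57) = 100
Read each symbol's code off the tree from the root (left child = 0, right child = 1).

Codes:
  H: 11 (length 2)
  G: 01 (length 2)
  J: 00 (length 2)
  A: 100 (length 3)
  B: 101 (length 3)
Average code length: 228/100 = 2.2800 bits/symbol


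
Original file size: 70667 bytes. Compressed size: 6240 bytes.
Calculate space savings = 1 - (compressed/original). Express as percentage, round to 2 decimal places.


ratio = compressed/original = 6240/70667 = 0.088301
savings = 1 - ratio = 1 - 0.088301 = 0.911699
as a percentage: 0.911699 * 100 = 91.17%

Space savings = 1 - 6240/70667 = 91.17%


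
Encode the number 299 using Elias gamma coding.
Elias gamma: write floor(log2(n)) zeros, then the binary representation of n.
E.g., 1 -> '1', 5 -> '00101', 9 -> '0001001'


num_bits = floor(log2(299)) + 1 = 9
leading_zeros = num_bits - 1 = 8
binary(299) = 100101011

Elias gamma(299) = '00000000' + '100101011' = 00000000100101011 (17 bits)


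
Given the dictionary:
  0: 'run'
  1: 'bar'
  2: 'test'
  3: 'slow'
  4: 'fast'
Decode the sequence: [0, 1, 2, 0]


Look up each index in the dictionary:
  0 -> 'run'
  1 -> 'bar'
  2 -> 'test'
  0 -> 'run'

Decoded: "run bar test run"


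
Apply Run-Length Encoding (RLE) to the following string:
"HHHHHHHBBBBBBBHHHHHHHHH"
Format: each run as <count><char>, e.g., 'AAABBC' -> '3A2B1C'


Scanning runs left to right:
  i=0: run of 'H' x 7 -> '7H'
  i=7: run of 'B' x 7 -> '7B'
  i=14: run of 'H' x 9 -> '9H'

RLE = 7H7B9H


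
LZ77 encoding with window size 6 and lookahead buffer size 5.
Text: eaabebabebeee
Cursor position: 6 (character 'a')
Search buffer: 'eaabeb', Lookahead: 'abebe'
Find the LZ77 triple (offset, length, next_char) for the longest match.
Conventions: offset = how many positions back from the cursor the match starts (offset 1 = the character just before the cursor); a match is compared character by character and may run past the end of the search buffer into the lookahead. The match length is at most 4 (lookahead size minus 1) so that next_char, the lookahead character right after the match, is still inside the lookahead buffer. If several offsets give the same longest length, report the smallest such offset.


Try each offset into the search buffer:
  offset=1 (pos 5, char 'b'): match length 0
  offset=2 (pos 4, char 'e'): match length 0
  offset=3 (pos 3, char 'b'): match length 0
  offset=4 (pos 2, char 'a'): match length 4
  offset=5 (pos 1, char 'a'): match length 1
  offset=6 (pos 0, char 'e'): match length 0
Longest match has length 4 at offset 4.
next_char = character at position 6 + 4 = 10 -> 'e'

Best match: offset=4, length=4 (matching 'abeb' starting at position 2)
LZ77 triple: (4, 4, 'e')


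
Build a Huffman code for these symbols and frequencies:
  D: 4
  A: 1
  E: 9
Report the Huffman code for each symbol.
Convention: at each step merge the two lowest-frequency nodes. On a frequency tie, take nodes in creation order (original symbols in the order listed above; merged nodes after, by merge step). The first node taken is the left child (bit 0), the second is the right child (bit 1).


Huffman tree construction:
Step 1: Merge A(1) + D(4) = 5
Step 2: Merge (A+D)(5) + E(9) = 14
Read each symbol's code off the tree from the root (left child = 0, right child = 1).

Codes:
  D: 01 (length 2)
  A: 00 (length 2)
  E: 1 (length 1)
Average code length: 19/14 = 1.3571 bits/symbol


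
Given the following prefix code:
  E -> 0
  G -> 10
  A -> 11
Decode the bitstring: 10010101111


Decoding step by step:
Bits 10 -> G
Bits 0 -> E
Bits 10 -> G
Bits 10 -> G
Bits 11 -> A
Bits 11 -> A


Decoded message: GEGGAA


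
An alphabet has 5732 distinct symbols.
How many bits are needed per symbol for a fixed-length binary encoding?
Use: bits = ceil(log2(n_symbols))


log2(5732) = 12.4848
Bracket: 2^12 = 4096 < 5732 <= 2^13 = 8192
So ceil(log2(5732)) = 13

bits = ceil(log2(5732)) = ceil(12.4848) = 13 bits


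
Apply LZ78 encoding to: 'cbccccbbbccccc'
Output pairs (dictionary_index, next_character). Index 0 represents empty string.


LZ78 encoding steps:
Dictionary: {0: ''}
Step 1: w='' (idx 0), next='c' -> output (0, 'c'), add 'c' as idx 1
Step 2: w='' (idx 0), next='b' -> output (0, 'b'), add 'b' as idx 2
Step 3: w='c' (idx 1), next='c' -> output (1, 'c'), add 'cc' as idx 3
Step 4: w='cc' (idx 3), next='b' -> output (3, 'b'), add 'ccb' as idx 4
Step 5: w='b' (idx 2), next='b' -> output (2, 'b'), add 'bb' as idx 5
Step 6: w='cc' (idx 3), next='c' -> output (3, 'c'), add 'ccc' as idx 6
Step 7: w='cc' (idx 3), end of input -> output (3, '')


Encoded: [(0, 'c'), (0, 'b'), (1, 'c'), (3, 'b'), (2, 'b'), (3, 'c'), (3, '')]


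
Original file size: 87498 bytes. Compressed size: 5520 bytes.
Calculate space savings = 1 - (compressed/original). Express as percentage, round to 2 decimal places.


ratio = compressed/original = 5520/87498 = 0.063087
savings = 1 - ratio = 1 - 0.063087 = 0.936913
as a percentage: 0.936913 * 100 = 93.69%

Space savings = 1 - 5520/87498 = 93.69%


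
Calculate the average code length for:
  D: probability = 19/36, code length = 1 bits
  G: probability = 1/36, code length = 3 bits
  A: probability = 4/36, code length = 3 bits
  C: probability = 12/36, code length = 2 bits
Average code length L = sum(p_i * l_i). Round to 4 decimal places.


Weighted contributions p_i * l_i:
  D: (19/36) * 1 = 19/36
  G: (1/36) * 3 = 3/36
  A: (4/36) * 3 = 12/36
  C: (12/36) * 2 = 24/36
Sum = (19 + 3 + 12 + 24)/36 = 58/36

L = 58/36 = 1.6111 bits/symbol


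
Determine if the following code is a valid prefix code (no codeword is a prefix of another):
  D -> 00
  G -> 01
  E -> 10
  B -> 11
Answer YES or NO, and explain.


Checking each pair (does one codeword prefix another?):
  D='00' vs G='01': no prefix
  D='00' vs E='10': no prefix
  D='00' vs B='11': no prefix
  G='01' vs D='00': no prefix
  G='01' vs E='10': no prefix
  G='01' vs B='11': no prefix
  E='10' vs D='00': no prefix
  E='10' vs G='01': no prefix
  E='10' vs B='11': no prefix
  B='11' vs D='00': no prefix
  B='11' vs G='01': no prefix
  B='11' vs E='10': no prefix
No violation found over all pairs.

YES -- this is a valid prefix code. No codeword is a prefix of any other codeword.


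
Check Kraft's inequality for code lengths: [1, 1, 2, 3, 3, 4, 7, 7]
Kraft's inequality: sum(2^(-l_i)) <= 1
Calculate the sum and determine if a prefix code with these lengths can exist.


Sum = 2^(-1) + 2^(-1) + 2^(-2) + 2^(-3) + 2^(-3) + 2^(-4) + 2^(-7) + 2^(-7)
    = 0.5 + 0.5 + 0.25 + 0.125 + 0.125 + 0.0625 + 0.0078125 + 0.0078125
    = 202/128 = 1.578125
Since 1.578125 > 1, Kraft's inequality is NOT satisfied.
A prefix code with these lengths CANNOT exist.

Kraft sum = 1.578125. Not satisfied.


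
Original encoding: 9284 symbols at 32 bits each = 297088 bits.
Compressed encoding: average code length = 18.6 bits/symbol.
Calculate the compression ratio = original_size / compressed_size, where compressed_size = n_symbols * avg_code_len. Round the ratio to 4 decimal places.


original_size = n_symbols * orig_bits = 9284 * 32 = 297088 bits
compressed_size = n_symbols * avg_code_len = 9284 * 18.6 = 172682.4 bits
ratio = original_size / compressed_size = 297088 / 172682.4 = 1.7204

Compression ratio = 1.7204


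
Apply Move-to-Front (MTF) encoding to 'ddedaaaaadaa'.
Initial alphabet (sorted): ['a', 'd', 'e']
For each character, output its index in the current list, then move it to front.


MTF encoding:
'd': index 1 in ['a', 'd', 'e'] -> ['d', 'a', 'e']
'd': index 0 in ['d', 'a', 'e'] -> ['d', 'a', 'e']
'e': index 2 in ['d', 'a', 'e'] -> ['e', 'd', 'a']
'd': index 1 in ['e', 'd', 'a'] -> ['d', 'e', 'a']
'a': index 2 in ['d', 'e', 'a'] -> ['a', 'd', 'e']
'a': index 0 in ['a', 'd', 'e'] -> ['a', 'd', 'e']
'a': index 0 in ['a', 'd', 'e'] -> ['a', 'd', 'e']
'a': index 0 in ['a', 'd', 'e'] -> ['a', 'd', 'e']
'a': index 0 in ['a', 'd', 'e'] -> ['a', 'd', 'e']
'd': index 1 in ['a', 'd', 'e'] -> ['d', 'a', 'e']
'a': index 1 in ['d', 'a', 'e'] -> ['a', 'd', 'e']
'a': index 0 in ['a', 'd', 'e'] -> ['a', 'd', 'e']


Output: [1, 0, 2, 1, 2, 0, 0, 0, 0, 1, 1, 0]


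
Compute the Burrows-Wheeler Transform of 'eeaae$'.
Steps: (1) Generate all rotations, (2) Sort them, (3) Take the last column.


Rotations (sorted):
  0: $eeaae -> last char: e
  1: aae$ee -> last char: e
  2: ae$eea -> last char: a
  3: e$eeaa -> last char: a
  4: eaae$e -> last char: e
  5: eeaae$ -> last char: $


BWT = eeaae$


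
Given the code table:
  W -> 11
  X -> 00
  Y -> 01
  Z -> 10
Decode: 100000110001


Decoding:
10 -> Z
00 -> X
00 -> X
11 -> W
00 -> X
01 -> Y


Result: ZXXWXY


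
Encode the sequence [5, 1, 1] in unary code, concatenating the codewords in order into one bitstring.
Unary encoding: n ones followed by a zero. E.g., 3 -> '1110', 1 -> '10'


Encode each number as n ones followed by a terminating 0:
  5 -> 111110 (6 bits)
  1 -> 10 (2 bits)
  1 -> 10 (2 bits)
Total length = 6 + 2 + 2 = 10 bits.

Unary([5, 1, 1]) = 1111101010 (10 bits)


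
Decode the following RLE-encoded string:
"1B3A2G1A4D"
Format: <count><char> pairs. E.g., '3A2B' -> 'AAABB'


Expanding each <count><char> pair:
  1B -> 'B'
  3A -> 'AAA'
  2G -> 'GG'
  1A -> 'A'
  4D -> 'DDDD'

Decoded = BAAAGGADDDD


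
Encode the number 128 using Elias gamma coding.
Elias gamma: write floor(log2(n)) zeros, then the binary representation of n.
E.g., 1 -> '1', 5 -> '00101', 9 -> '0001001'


num_bits = floor(log2(128)) + 1 = 8
leading_zeros = num_bits - 1 = 7
binary(128) = 10000000

Elias gamma(128) = '0000000' + '10000000' = 000000010000000 (15 bits)


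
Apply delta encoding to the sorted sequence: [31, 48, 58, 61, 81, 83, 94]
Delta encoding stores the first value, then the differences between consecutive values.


First value: 31
Deltas:
  48 - 31 = 17
  58 - 48 = 10
  61 - 58 = 3
  81 - 61 = 20
  83 - 81 = 2
  94 - 83 = 11


Delta encoded: [31, 17, 10, 3, 20, 2, 11]


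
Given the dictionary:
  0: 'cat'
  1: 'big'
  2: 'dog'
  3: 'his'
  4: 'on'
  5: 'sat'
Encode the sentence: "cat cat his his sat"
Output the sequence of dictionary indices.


Look up each word in the dictionary:
  'cat' -> 0
  'cat' -> 0
  'his' -> 3
  'his' -> 3
  'sat' -> 5

Encoded: [0, 0, 3, 3, 5]


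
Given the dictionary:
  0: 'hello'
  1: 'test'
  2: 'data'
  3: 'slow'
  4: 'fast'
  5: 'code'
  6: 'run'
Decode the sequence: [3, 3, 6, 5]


Look up each index in the dictionary:
  3 -> 'slow'
  3 -> 'slow'
  6 -> 'run'
  5 -> 'code'

Decoded: "slow slow run code"


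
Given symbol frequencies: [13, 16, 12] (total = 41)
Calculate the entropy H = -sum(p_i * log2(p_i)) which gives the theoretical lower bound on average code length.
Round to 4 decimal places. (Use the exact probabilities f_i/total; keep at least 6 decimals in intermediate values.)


Per-symbol terms -p_i * log2(p_i) with p_i = f_i/41:
  p = 13/41 = 0.317073: log2(p) = -1.657112, -p*log2(p) = 0.525426
  p = 16/41 = 0.390244: log2(p) = -1.357552, -p*log2(p) = 0.529776
  p = 12/41 = 0.292683: log2(p) = -1.772590, -p*log2(p) = 0.518807
H = 0.525426 + 0.529776 + 0.518807 = 1.574009

H = 1.574 bits/symbol


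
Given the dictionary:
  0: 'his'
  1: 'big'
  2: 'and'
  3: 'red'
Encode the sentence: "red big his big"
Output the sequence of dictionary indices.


Look up each word in the dictionary:
  'red' -> 3
  'big' -> 1
  'his' -> 0
  'big' -> 1

Encoded: [3, 1, 0, 1]


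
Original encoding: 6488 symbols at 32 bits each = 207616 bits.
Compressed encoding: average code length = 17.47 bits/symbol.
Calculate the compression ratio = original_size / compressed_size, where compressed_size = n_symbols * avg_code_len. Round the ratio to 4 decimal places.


original_size = n_symbols * orig_bits = 6488 * 32 = 207616 bits
compressed_size = n_symbols * avg_code_len = 6488 * 17.47 = 113345.36 bits
ratio = original_size / compressed_size = 207616 / 113345.36 = 1.8317

Compression ratio = 1.8317


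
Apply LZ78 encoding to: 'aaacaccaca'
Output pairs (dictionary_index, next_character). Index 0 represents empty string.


LZ78 encoding steps:
Dictionary: {0: ''}
Step 1: w='' (idx 0), next='a' -> output (0, 'a'), add 'a' as idx 1
Step 2: w='a' (idx 1), next='a' -> output (1, 'a'), add 'aa' as idx 2
Step 3: w='' (idx 0), next='c' -> output (0, 'c'), add 'c' as idx 3
Step 4: w='a' (idx 1), next='c' -> output (1, 'c'), add 'ac' as idx 4
Step 5: w='c' (idx 3), next='a' -> output (3, 'a'), add 'ca' as idx 5
Step 6: w='ca' (idx 5), end of input -> output (5, '')


Encoded: [(0, 'a'), (1, 'a'), (0, 'c'), (1, 'c'), (3, 'a'), (5, '')]


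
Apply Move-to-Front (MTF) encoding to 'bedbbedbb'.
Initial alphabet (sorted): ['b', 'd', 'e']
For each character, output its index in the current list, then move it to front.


MTF encoding:
'b': index 0 in ['b', 'd', 'e'] -> ['b', 'd', 'e']
'e': index 2 in ['b', 'd', 'e'] -> ['e', 'b', 'd']
'd': index 2 in ['e', 'b', 'd'] -> ['d', 'e', 'b']
'b': index 2 in ['d', 'e', 'b'] -> ['b', 'd', 'e']
'b': index 0 in ['b', 'd', 'e'] -> ['b', 'd', 'e']
'e': index 2 in ['b', 'd', 'e'] -> ['e', 'b', 'd']
'd': index 2 in ['e', 'b', 'd'] -> ['d', 'e', 'b']
'b': index 2 in ['d', 'e', 'b'] -> ['b', 'd', 'e']
'b': index 0 in ['b', 'd', 'e'] -> ['b', 'd', 'e']


Output: [0, 2, 2, 2, 0, 2, 2, 2, 0]


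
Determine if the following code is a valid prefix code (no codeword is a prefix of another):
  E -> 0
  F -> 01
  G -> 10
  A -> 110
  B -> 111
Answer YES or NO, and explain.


Checking each pair (does one codeword prefix another?):
  E='0' vs F='01': prefix -- VIOLATION

NO -- this is NOT a valid prefix code. E (0) is a prefix of F (01).


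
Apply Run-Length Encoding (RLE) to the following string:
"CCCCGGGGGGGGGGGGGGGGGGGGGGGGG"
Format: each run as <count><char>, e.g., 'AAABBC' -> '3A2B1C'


Scanning runs left to right:
  i=0: run of 'C' x 4 -> '4C'
  i=4: run of 'G' x 25 -> '25G'

RLE = 4C25G


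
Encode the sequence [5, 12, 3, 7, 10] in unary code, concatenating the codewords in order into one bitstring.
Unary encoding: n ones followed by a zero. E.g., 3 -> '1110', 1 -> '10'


Encode each number as n ones followed by a terminating 0:
  5 -> 111110 (6 bits)
  12 -> 1111111111110 (13 bits)
  3 -> 1110 (4 bits)
  7 -> 11111110 (8 bits)
  10 -> 11111111110 (11 bits)
Total length = 6 + 13 + 4 + 8 + 11 = 42 bits.

Unary([5, 12, 3, 7, 10]) = 111110111111111111011101111111011111111110 (42 bits)


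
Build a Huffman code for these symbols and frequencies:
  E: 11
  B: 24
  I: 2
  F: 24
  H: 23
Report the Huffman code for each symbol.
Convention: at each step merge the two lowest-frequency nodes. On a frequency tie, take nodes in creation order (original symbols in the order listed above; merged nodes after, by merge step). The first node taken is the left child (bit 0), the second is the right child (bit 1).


Huffman tree construction:
Step 1: Merge I(2) + E(11) = 13
Step 2: Merge (I+E)(13) + H(23) = 36
Step 3: Merge B(24) + F(24) = 48
Step 4: Merge ((I+E)+H)(36) + (B+F)(48) = 84
Read each symbol's code off the tree from the root (left child = 0, right child = 1).

Codes:
  E: 001 (length 3)
  B: 10 (length 2)
  I: 000 (length 3)
  F: 11 (length 2)
  H: 01 (length 2)
Average code length: 181/84 = 2.1548 bits/symbol


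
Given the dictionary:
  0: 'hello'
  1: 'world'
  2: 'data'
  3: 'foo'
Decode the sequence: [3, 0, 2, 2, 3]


Look up each index in the dictionary:
  3 -> 'foo'
  0 -> 'hello'
  2 -> 'data'
  2 -> 'data'
  3 -> 'foo'

Decoded: "foo hello data data foo"


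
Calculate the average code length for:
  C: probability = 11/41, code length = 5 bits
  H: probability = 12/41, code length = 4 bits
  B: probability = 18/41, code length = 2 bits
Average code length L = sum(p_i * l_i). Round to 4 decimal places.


Weighted contributions p_i * l_i:
  C: (11/41) * 5 = 55/41
  H: (12/41) * 4 = 48/41
  B: (18/41) * 2 = 36/41
Sum = (55 + 48 + 36)/41 = 139/41

L = 139/41 = 3.3902 bits/symbol


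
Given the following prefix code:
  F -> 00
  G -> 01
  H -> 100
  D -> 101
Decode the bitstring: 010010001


Decoding step by step:
Bits 01 -> G
Bits 00 -> F
Bits 100 -> H
Bits 01 -> G


Decoded message: GFHG


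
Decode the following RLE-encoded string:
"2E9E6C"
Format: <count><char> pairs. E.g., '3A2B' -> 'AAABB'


Expanding each <count><char> pair:
  2E -> 'EE'
  9E -> 'EEEEEEEEE'
  6C -> 'CCCCCC'

Decoded = EEEEEEEEEEECCCCCC


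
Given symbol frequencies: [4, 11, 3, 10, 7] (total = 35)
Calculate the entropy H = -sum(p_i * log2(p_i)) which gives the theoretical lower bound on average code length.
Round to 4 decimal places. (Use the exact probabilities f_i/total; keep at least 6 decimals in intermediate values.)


Per-symbol terms -p_i * log2(p_i) with p_i = f_i/35:
  p = 4/35 = 0.114286: log2(p) = -3.129283, -p*log2(p) = 0.357632
  p = 11/35 = 0.314286: log2(p) = -1.669851, -p*log2(p) = 0.524810
  p = 3/35 = 0.085714: log2(p) = -3.544321, -p*log2(p) = 0.303799
  p = 10/35 = 0.285714: log2(p) = -1.807355, -p*log2(p) = 0.516387
  p = 7/35 = 0.200000: log2(p) = -2.321928, -p*log2(p) = 0.464386
H = 0.357632 + 0.524810 + 0.303799 + 0.516387 + 0.464386 = 2.167014

H = 2.167 bits/symbol


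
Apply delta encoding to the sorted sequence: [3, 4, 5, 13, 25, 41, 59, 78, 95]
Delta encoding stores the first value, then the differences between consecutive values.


First value: 3
Deltas:
  4 - 3 = 1
  5 - 4 = 1
  13 - 5 = 8
  25 - 13 = 12
  41 - 25 = 16
  59 - 41 = 18
  78 - 59 = 19
  95 - 78 = 17


Delta encoded: [3, 1, 1, 8, 12, 16, 18, 19, 17]


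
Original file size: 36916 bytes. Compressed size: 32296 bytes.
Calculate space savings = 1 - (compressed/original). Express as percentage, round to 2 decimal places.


ratio = compressed/original = 32296/36916 = 0.874851
savings = 1 - ratio = 1 - 0.874851 = 0.125149
as a percentage: 0.125149 * 100 = 12.51%

Space savings = 1 - 32296/36916 = 12.51%


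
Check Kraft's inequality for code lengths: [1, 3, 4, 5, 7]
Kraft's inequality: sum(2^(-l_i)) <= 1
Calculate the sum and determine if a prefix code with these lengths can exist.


Sum = 2^(-1) + 2^(-3) + 2^(-4) + 2^(-5) + 2^(-7)
    = 0.5 + 0.125 + 0.0625 + 0.03125 + 0.0078125
    = 93/128 = 0.7265625
Since 0.7265625 <= 1, Kraft's inequality IS satisfied.
A prefix code with these lengths CAN exist.

Kraft sum = 0.7265625. Satisfied.


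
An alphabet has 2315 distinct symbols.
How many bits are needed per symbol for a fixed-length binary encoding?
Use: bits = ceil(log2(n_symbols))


log2(2315) = 11.1768
Bracket: 2^11 = 2048 < 2315 <= 2^12 = 4096
So ceil(log2(2315)) = 12

bits = ceil(log2(2315)) = ceil(11.1768) = 12 bits


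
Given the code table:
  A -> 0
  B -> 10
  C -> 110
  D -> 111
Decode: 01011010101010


Decoding:
0 -> A
10 -> B
110 -> C
10 -> B
10 -> B
10 -> B
10 -> B


Result: ABCBBBB


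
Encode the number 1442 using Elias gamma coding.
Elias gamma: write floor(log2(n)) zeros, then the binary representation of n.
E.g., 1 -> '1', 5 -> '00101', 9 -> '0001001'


num_bits = floor(log2(1442)) + 1 = 11
leading_zeros = num_bits - 1 = 10
binary(1442) = 10110100010

Elias gamma(1442) = '0000000000' + '10110100010' = 000000000010110100010 (21 bits)


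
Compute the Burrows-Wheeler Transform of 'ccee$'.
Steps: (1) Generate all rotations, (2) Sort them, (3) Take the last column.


Rotations (sorted):
  0: $ccee -> last char: e
  1: ccee$ -> last char: $
  2: cee$c -> last char: c
  3: e$cce -> last char: e
  4: ee$cc -> last char: c


BWT = e$cec


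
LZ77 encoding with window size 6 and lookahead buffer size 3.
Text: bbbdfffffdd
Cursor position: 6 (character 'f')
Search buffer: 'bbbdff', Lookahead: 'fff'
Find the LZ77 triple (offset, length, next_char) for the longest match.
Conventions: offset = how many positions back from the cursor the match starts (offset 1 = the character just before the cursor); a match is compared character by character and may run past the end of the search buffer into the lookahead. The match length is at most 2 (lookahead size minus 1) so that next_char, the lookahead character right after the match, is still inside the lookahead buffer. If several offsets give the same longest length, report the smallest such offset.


Try each offset into the search buffer:
  offset=1 (pos 5, char 'f'): match length 2
  offset=2 (pos 4, char 'f'): match length 2
  offset=3 (pos 3, char 'd'): match length 0
  offset=4 (pos 2, char 'b'): match length 0
  offset=5 (pos 1, char 'b'): match length 0
  offset=6 (pos 0, char 'b'): match length 0
Longest match has length 2, found at offsets 1, 2; take the smallest, offset 1.
next_char = character at position 6 + 2 = 8 -> 'f'

Best match: offset=1, length=2 (matching 'ff' starting at position 5)
LZ77 triple: (1, 2, 'f')


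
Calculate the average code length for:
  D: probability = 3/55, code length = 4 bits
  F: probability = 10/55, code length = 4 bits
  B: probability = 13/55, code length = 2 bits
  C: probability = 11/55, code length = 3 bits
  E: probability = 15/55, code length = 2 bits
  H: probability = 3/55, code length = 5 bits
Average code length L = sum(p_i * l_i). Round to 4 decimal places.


Weighted contributions p_i * l_i:
  D: (3/55) * 4 = 12/55
  F: (10/55) * 4 = 40/55
  B: (13/55) * 2 = 26/55
  C: (11/55) * 3 = 33/55
  E: (15/55) * 2 = 30/55
  H: (3/55) * 5 = 15/55
Sum = (12 + 40 + 26 + 33 + 30 + 15)/55 = 156/55

L = 156/55 = 2.8364 bits/symbol


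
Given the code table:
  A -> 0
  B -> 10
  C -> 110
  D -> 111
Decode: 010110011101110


Decoding:
0 -> A
10 -> B
110 -> C
0 -> A
111 -> D
0 -> A
111 -> D
0 -> A


Result: ABCADADA


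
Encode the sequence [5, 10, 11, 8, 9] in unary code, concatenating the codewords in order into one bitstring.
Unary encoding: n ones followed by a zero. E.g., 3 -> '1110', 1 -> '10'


Encode each number as n ones followed by a terminating 0:
  5 -> 111110 (6 bits)
  10 -> 11111111110 (11 bits)
  11 -> 111111111110 (12 bits)
  8 -> 111111110 (9 bits)
  9 -> 1111111110 (10 bits)
Total length = 6 + 11 + 12 + 9 + 10 = 48 bits.

Unary([5, 10, 11, 8, 9]) = 111110111111111101111111111101111111101111111110 (48 bits)


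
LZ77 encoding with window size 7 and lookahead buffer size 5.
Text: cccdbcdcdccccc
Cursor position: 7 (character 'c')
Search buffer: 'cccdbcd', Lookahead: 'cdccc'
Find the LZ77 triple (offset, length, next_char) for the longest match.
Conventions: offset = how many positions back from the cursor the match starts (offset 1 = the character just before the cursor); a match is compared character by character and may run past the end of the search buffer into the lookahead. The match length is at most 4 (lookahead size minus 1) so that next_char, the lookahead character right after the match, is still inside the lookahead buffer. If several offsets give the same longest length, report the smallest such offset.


Try each offset into the search buffer:
  offset=1 (pos 6, char 'd'): match length 0
  offset=2 (pos 5, char 'c'): match length 3
  offset=3 (pos 4, char 'b'): match length 0
  offset=4 (pos 3, char 'd'): match length 0
  offset=5 (pos 2, char 'c'): match length 2
  offset=6 (pos 1, char 'c'): match length 1
  offset=7 (pos 0, char 'c'): match length 1
Longest match has length 3 at offset 2.
next_char = character at position 7 + 3 = 10 -> 'c'

Best match: offset=2, length=3 (matching 'cdc' starting at position 5)
LZ77 triple: (2, 3, 'c')
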